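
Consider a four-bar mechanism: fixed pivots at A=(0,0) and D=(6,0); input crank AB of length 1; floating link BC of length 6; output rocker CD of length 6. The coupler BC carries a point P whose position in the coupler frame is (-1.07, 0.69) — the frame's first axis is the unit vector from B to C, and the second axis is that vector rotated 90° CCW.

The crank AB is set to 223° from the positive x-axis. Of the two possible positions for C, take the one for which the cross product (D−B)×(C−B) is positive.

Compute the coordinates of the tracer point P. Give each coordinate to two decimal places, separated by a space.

-1.85 -1.29

A=(0,0), D=(6.00,0)
B = A + 1.00·(cos223°, sin223°) = (-0.7314, -0.6820)
|BD| = 6.7658
circle(B,6.00) ∩ circle(D,6.00): a=3.3829, h=4.9554
  candidates: C₊=(2.1348,4.5892) cross=33.527; C₋=(3.1338,-5.2712) cross=-33.527
  mode + wants cross > 0 → take C=(2.1348,4.5892) (cross=33.527)
ex = (C−B)/|BC| = (0.4777,0.8785); ey = (-0.8785,0.4777)
P = B + -1.07·ex + 0.69·ey = (-1.8487,-1.2924)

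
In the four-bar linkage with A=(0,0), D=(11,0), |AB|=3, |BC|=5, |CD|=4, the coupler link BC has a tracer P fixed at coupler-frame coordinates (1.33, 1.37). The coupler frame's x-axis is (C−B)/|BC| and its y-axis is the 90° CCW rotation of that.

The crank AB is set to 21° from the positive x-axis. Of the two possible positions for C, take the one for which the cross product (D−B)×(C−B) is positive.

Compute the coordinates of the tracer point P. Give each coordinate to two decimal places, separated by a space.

A=(0,0), D=(11.00,0)
B = A + 3.00·(cos21°, sin21°) = (2.8007, 1.0751)
|BD| = 8.2694
circle(B,5.00) ∩ circle(D,4.00): a=4.6789, h=1.7629
  candidates: C₊=(7.6691,2.2148) cross=14.579; C₋=(7.2107,-1.2812) cross=-14.579
  mode + wants cross > 0 → take C=(7.6691,2.2148) (cross=14.579)
ex = (C−B)/|BC| = (0.9737,0.2279); ey = (-0.2279,0.9737)
P = B + 1.33·ex + 1.37·ey = (3.7835,2.7122)

3.78 2.71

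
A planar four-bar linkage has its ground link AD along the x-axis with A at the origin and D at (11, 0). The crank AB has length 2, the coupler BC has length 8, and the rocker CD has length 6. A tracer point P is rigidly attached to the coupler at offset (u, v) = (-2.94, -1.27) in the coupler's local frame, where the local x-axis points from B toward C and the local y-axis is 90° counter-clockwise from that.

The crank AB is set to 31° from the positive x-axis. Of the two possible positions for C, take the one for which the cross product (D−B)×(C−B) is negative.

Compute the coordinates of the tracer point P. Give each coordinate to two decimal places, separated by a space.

A=(0,0), D=(11.00,0)
B = A + 2.00·(cos31°, sin31°) = (1.7143, 1.0301)
|BD| = 9.3426
circle(B,8.00) ∩ circle(D,6.00): a=6.1698, h=5.0925
  candidates: C₊=(8.4080,5.4112) cross=47.577; C₋=(7.2851,-4.7116) cross=-47.577
  mode - wants cross < 0 → take C=(7.2851,-4.7116) (cross=-47.577)
ex = (C−B)/|BC| = (0.6963,-0.7177); ey = (0.7177,0.6963)
P = B + -2.94·ex + -1.27·ey = (-1.2444,2.2558)

-1.24 2.26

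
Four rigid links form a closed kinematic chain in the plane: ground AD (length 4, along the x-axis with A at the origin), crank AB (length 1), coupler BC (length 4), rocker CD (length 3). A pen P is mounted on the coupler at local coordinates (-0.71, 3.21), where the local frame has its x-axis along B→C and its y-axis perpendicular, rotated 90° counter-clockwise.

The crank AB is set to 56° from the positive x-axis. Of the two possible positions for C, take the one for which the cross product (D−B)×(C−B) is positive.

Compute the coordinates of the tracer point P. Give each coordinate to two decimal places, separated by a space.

A=(0,0), D=(4.00,0)
B = A + 1.00·(cos56°, sin56°) = (0.5592, 0.8290)
|BD| = 3.5393
circle(B,4.00) ∩ circle(D,3.00): a=2.7585, h=2.8966
  candidates: C₊=(3.9195,2.9989) cross=10.252; C₋=(2.5625,-2.6332) cross=-10.252
  mode + wants cross > 0 → take C=(3.9195,2.9989) (cross=10.252)
ex = (C−B)/|BC| = (0.8401,0.5425); ey = (-0.5425,0.8401)
P = B + -0.71·ex + 3.21·ey = (-1.7786,3.1405)

-1.78 3.14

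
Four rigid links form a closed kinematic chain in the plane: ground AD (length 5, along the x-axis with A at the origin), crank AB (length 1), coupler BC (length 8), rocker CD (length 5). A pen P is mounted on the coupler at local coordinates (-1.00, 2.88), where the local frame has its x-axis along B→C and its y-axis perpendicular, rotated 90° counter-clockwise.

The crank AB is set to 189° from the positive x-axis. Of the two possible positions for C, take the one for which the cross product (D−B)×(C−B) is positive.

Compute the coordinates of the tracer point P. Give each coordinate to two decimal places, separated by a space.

-3.61 1.40

A=(0,0), D=(5.00,0)
B = A + 1.00·(cos189°, sin189°) = (-0.9877, -0.1564)
|BD| = 5.9897
circle(B,8.00) ∩ circle(D,5.00): a=6.2504, h=4.9932
  candidates: C₊=(5.1302,4.9983) cross=29.908; C₋=(5.3910,-4.9847) cross=-29.908
  mode + wants cross > 0 → take C=(5.1302,4.9983) (cross=29.908)
ex = (C−B)/|BC| = (0.7647,0.6443); ey = (-0.6443,0.7647)
P = B + -1.00·ex + 2.88·ey = (-3.6081,1.4017)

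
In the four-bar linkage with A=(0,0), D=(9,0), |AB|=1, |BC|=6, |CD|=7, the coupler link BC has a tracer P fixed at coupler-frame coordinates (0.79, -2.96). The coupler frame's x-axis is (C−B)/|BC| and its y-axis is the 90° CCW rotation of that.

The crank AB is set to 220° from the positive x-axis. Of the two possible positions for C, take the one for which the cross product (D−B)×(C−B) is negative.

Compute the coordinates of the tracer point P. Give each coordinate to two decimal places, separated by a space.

-2.13 -3.39

A=(0,0), D=(9.00,0)
B = A + 1.00·(cos220°, sin220°) = (-0.7660, -0.6428)
|BD| = 9.7872
circle(B,6.00) ∩ circle(D,7.00): a=4.2295, h=4.2558
  candidates: C₊=(3.1748,3.8816) cross=41.652; C₋=(3.7338,-4.6116) cross=-41.652
  mode - wants cross < 0 → take C=(3.7338,-4.6116) (cross=-41.652)
ex = (C−B)/|BC| = (0.7500,-0.6615); ey = (0.6615,0.7500)
P = B + 0.79·ex + -2.96·ey = (-2.1315,-3.3853)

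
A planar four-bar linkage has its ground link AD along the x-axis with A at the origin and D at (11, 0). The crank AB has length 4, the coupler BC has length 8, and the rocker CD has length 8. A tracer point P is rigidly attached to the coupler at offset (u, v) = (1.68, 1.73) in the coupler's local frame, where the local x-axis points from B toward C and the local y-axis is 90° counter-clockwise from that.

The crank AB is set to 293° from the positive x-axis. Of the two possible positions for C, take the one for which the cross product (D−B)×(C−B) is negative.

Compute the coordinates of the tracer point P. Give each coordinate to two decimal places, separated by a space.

A=(0,0), D=(11.00,0)
B = A + 4.00·(cos293°, sin293°) = (1.5629, -3.6820)
|BD| = 10.1299
circle(B,8.00) ∩ circle(D,8.00): a=5.0650, h=6.1924
  candidates: C₊=(4.0306,3.9279) cross=62.729; C₋=(8.5323,-7.6099) cross=-62.729
  mode - wants cross < 0 → take C=(8.5323,-7.6099) (cross=-62.729)
ex = (C−B)/|BC| = (0.8712,-0.4910); ey = (0.4910,0.8712)
P = B + 1.68·ex + 1.73·ey = (3.8759,-2.9997)

3.88 -3.00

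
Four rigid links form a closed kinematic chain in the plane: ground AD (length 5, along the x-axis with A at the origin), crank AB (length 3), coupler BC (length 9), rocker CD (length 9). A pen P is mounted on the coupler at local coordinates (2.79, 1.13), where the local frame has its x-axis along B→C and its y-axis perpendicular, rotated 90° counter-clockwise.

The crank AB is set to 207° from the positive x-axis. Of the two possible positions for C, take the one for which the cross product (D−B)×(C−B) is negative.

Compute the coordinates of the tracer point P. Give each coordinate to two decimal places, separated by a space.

-0.13 -2.97

A=(0,0), D=(5.00,0)
B = A + 3.00·(cos207°, sin207°) = (-2.6730, -1.3620)
|BD| = 7.7930
circle(B,9.00) ∩ circle(D,9.00): a=3.8965, h=8.1128
  candidates: C₊=(-0.2544,7.3069) cross=63.223; C₋=(2.5814,-8.6689) cross=-63.223
  mode - wants cross < 0 → take C=(2.5814,-8.6689) (cross=-63.223)
ex = (C−B)/|BC| = (0.5838,-0.8119); ey = (0.8119,0.5838)
P = B + 2.79·ex + 1.13·ey = (-0.1267,-2.9674)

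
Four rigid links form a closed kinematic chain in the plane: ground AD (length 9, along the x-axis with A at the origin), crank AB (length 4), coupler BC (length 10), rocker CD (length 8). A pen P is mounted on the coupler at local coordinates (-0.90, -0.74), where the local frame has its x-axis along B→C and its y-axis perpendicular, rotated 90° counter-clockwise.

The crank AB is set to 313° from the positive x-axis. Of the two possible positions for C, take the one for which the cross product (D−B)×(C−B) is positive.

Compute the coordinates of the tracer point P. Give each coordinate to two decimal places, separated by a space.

3.26 -3.96

A=(0,0), D=(9.00,0)
B = A + 4.00·(cos313°, sin313°) = (2.7280, -2.9254)
|BD| = 6.9207
circle(B,10.00) ∩ circle(D,8.00): a=6.0612, h=7.9537
  candidates: C₊=(4.8590,6.8449) cross=55.045; C₋=(11.5832,-7.5715) cross=-55.045
  mode + wants cross > 0 → take C=(4.8590,6.8449) (cross=55.045)
ex = (C−B)/|BC| = (0.2131,0.9770); ey = (-0.9770,0.2131)
P = B + -0.90·ex + -0.74·ey = (3.2592,-3.9624)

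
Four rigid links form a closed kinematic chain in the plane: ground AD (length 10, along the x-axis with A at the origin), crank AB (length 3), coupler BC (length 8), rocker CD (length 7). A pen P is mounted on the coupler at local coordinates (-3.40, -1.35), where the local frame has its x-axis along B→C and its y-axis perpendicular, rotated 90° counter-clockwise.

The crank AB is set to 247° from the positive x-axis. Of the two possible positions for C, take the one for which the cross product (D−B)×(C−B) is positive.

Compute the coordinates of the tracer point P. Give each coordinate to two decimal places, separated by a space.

A=(0,0), D=(10.00,0)
B = A + 3.00·(cos247°, sin247°) = (-1.1722, -2.7615)
|BD| = 11.5084
circle(B,8.00) ∩ circle(D,7.00): a=6.4059, h=4.7921
  candidates: C₊=(3.8967,3.4277) cross=55.150; C₋=(6.1965,-5.8765) cross=-55.150
  mode + wants cross > 0 → take C=(3.8967,3.4277) (cross=55.150)
ex = (C−B)/|BC| = (0.6336,0.7737); ey = (-0.7737,0.6336)
P = B + -3.40·ex + -1.35·ey = (-2.2820,-6.2473)

-2.28 -6.25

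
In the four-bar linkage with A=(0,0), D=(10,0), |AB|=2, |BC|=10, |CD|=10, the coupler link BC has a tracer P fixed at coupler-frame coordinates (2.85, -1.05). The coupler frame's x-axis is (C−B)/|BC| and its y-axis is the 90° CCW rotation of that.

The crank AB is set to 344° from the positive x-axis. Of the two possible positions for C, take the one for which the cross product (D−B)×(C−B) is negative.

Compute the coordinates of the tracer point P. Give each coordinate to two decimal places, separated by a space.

A=(0,0), D=(10.00,0)
B = A + 2.00·(cos344°, sin344°) = (1.9225, -0.5513)
|BD| = 8.0963
circle(B,10.00) ∩ circle(D,10.00): a=4.0481, h=9.1440
  candidates: C₊=(5.3386,8.8471) cross=74.032; C₋=(6.5839,-9.3984) cross=-74.032
  mode - wants cross < 0 → take C=(6.5839,-9.3984) (cross=-74.032)
ex = (C−B)/|BC| = (0.4661,-0.8847); ey = (0.8847,0.4661)
P = B + 2.85·ex + -1.05·ey = (2.3221,-3.5622)

2.32 -3.56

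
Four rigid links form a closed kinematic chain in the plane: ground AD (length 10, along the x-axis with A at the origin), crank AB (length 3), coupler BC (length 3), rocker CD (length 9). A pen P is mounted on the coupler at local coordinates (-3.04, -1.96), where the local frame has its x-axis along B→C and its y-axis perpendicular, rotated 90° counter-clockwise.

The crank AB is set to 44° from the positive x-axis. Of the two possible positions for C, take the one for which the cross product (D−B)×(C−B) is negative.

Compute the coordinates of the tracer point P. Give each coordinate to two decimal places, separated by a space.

A=(0,0), D=(10.00,0)
B = A + 3.00·(cos44°, sin44°) = (2.1580, 2.0840)
|BD| = 8.1142
circle(B,3.00) ∩ circle(D,9.00): a=-0.3796, h=2.9759
  candidates: C₊=(2.5554,5.0575) cross=24.147; C₋=(1.0268,-0.6946) cross=-24.147
  mode - wants cross < 0 → take C=(1.0268,-0.6946) (cross=-24.147)
ex = (C−B)/|BC| = (-0.3771,-0.9262); ey = (0.9262,-0.3771)
P = B + -3.04·ex + -1.96·ey = (1.4889,5.6386)

1.49 5.64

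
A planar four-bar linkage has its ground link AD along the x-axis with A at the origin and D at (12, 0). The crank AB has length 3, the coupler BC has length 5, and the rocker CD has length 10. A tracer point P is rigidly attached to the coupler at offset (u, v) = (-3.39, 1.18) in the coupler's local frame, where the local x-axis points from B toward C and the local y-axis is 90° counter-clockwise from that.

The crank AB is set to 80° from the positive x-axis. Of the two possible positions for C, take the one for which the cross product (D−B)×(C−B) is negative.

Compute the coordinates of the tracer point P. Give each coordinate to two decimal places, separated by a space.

A=(0,0), D=(12.00,0)
B = A + 3.00·(cos80°, sin80°) = (0.5209, 2.9544)
|BD| = 11.8532
circle(B,5.00) ∩ circle(D,10.00): a=2.7629, h=4.1673
  candidates: C₊=(4.2353,6.3016) cross=49.396; C₋=(2.1579,-1.7700) cross=-49.396
  mode - wants cross < 0 → take C=(2.1579,-1.7700) (cross=-49.396)
ex = (C−B)/|BC| = (0.3274,-0.9449); ey = (0.9449,0.3274)
P = B + -3.39·ex + 1.18·ey = (0.5261,6.5439)

0.53 6.54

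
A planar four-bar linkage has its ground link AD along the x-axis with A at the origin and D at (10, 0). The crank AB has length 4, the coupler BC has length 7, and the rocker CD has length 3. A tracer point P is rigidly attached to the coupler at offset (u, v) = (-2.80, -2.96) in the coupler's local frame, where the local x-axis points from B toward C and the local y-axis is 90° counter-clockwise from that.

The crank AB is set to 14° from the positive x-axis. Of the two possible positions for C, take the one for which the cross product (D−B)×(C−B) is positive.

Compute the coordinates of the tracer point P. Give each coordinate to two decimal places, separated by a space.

A=(0,0), D=(10.00,0)
B = A + 4.00·(cos14°, sin14°) = (3.8812, 0.9677)
|BD| = 6.1949
circle(B,7.00) ∩ circle(D,3.00): a=6.3259, h=2.9971
  candidates: C₊=(10.5976,2.9399) cross=18.567; C₋=(9.6613,-2.9808) cross=-18.567
  mode + wants cross > 0 → take C=(10.5976,2.9399) (cross=18.567)
ex = (C−B)/|BC| = (0.9595,0.2817); ey = (-0.2817,0.9595)
P = B + -2.80·ex + -2.96·ey = (2.0286,-2.6613)

2.03 -2.66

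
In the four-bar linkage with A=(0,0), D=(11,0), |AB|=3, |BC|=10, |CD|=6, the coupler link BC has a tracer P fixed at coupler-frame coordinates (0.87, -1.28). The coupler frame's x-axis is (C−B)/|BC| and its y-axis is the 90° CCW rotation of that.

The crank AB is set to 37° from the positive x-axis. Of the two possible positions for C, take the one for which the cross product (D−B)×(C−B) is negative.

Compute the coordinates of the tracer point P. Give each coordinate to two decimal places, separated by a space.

2.02 0.30

A=(0,0), D=(11.00,0)
B = A + 3.00·(cos37°, sin37°) = (2.3959, 1.8054)
|BD| = 8.7915
circle(B,10.00) ∩ circle(D,6.00): a=8.0356, h=5.9522
  candidates: C₊=(11.4826,5.9806) cross=52.329; C₋=(9.0379,-5.6701) cross=-52.329
  mode - wants cross < 0 → take C=(9.0379,-5.6701) (cross=-52.329)
ex = (C−B)/|BC| = (0.6642,-0.7476); ey = (0.7476,0.6642)
P = B + 0.87·ex + -1.28·ey = (2.0169,0.3049)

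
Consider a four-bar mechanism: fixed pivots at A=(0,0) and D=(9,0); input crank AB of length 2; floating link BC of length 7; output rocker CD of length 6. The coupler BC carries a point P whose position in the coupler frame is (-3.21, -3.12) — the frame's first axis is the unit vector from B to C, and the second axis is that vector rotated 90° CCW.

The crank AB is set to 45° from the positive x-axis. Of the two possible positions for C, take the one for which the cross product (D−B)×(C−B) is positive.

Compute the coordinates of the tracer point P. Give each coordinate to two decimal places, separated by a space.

0.75 -3.01

A=(0,0), D=(9.00,0)
B = A + 2.00·(cos45°, sin45°) = (1.4142, 1.4142)
|BD| = 7.7165
circle(B,7.00) ∩ circle(D,6.00): a=4.7006, h=5.1869
  candidates: C₊=(6.9858,5.6518) cross=40.025; C₋=(5.0846,-4.5464) cross=-40.025
  mode + wants cross > 0 → take C=(6.9858,5.6518) (cross=40.025)
ex = (C−B)/|BC| = (0.7959,0.6054); ey = (-0.6054,0.7959)
P = B + -3.21·ex + -3.12·ey = (0.7480,-3.0124)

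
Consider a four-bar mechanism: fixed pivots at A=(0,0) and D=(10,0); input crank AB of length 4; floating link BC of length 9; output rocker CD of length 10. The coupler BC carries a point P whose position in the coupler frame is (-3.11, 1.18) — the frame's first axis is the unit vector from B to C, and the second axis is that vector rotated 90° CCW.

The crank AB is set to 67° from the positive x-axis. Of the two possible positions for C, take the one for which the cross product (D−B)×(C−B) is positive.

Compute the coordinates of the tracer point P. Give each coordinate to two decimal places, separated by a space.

A=(0,0), D=(10.00,0)
B = A + 4.00·(cos67°, sin67°) = (1.5629, 3.6820)
|BD| = 9.2055
circle(B,9.00) ∩ circle(D,10.00): a=3.5708, h=8.2613
  candidates: C₊=(8.1400,9.8255) cross=76.050; C₋=(1.5313,-5.3179) cross=-76.050
  mode + wants cross > 0 → take C=(8.1400,9.8255) (cross=76.050)
ex = (C−B)/|BC| = (0.7308,0.6826); ey = (-0.6826,0.7308)
P = B + -3.11·ex + 1.18·ey = (-1.5153,2.4214)

-1.52 2.42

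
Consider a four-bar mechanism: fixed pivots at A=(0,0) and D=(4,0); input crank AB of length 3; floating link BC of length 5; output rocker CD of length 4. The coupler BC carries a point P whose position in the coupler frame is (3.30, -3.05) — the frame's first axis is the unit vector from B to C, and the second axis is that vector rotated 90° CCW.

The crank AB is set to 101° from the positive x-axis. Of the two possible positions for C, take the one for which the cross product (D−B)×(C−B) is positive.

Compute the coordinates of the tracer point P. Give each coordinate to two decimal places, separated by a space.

3.29 0.65

A=(0,0), D=(4.00,0)
B = A + 3.00·(cos101°, sin101°) = (-0.5724, 2.9449)
|BD| = 5.4387
circle(B,5.00) ∩ circle(D,4.00): a=3.5468, h=3.5243
  candidates: C₊=(4.3177,3.9874) cross=19.167; C₋=(0.5011,-1.9385) cross=-19.167
  mode + wants cross > 0 → take C=(4.3177,3.9874) (cross=19.167)
ex = (C−B)/|BC| = (0.9780,0.2085); ey = (-0.2085,0.9780)
P = B + 3.30·ex + -3.05·ey = (3.2910,0.6499)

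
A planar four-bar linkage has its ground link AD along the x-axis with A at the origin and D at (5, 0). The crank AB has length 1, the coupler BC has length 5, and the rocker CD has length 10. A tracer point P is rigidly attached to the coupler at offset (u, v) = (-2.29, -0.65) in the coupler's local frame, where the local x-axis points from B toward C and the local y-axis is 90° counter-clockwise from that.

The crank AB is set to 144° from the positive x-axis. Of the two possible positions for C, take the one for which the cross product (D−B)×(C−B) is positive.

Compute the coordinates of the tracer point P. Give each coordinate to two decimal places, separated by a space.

1.13 -0.79

A=(0,0), D=(5.00,0)
B = A + 1.00·(cos144°, sin144°) = (-0.8090, 0.5878)
|BD| = 5.8387
circle(B,5.00) ∩ circle(D,10.00): a=-3.5033, h=3.5674
  candidates: C₊=(-3.9354,4.4898) cross=20.829; C₋=(-4.6537,-2.6088) cross=-20.829
  mode + wants cross > 0 → take C=(-3.9354,4.4898) (cross=20.829)
ex = (C−B)/|BC| = (-0.6253,0.7804); ey = (-0.7804,-0.6253)
P = B + -2.29·ex + -0.65·ey = (1.1301,-0.7929)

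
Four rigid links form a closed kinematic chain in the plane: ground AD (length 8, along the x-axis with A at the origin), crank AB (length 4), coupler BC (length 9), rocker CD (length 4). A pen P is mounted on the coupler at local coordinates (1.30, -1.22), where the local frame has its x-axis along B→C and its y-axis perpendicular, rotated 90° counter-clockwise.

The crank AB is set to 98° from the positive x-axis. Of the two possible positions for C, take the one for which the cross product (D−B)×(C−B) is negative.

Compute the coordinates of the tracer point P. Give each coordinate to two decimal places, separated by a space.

A=(0,0), D=(8.00,0)
B = A + 4.00·(cos98°, sin98°) = (-0.5567, 3.9611)
|BD| = 9.4291
circle(B,9.00) ∩ circle(D,4.00): a=8.1613, h=3.7938
  candidates: C₊=(8.4433,3.9754) cross=35.772; C₋=(5.2558,-2.9102) cross=-35.772
  mode - wants cross < 0 → take C=(5.2558,-2.9102) (cross=-35.772)
ex = (C−B)/|BC| = (0.6458,-0.7635); ey = (0.7635,0.6458)
P = B + 1.30·ex + -1.22·ey = (-0.6486,2.1806)

-0.65 2.18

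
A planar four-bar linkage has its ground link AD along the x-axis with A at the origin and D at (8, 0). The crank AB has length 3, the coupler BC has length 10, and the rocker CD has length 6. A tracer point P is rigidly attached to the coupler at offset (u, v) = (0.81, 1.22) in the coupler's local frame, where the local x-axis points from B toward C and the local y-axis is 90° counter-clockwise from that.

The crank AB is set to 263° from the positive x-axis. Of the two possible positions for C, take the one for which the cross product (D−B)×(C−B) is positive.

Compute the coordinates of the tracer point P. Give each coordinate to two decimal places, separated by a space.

-0.93 -1.62

A=(0,0), D=(8.00,0)
B = A + 3.00·(cos263°, sin263°) = (-0.3656, -2.9776)
|BD| = 8.8797
circle(B,10.00) ∩ circle(D,6.00): a=8.0436, h=5.9415
  candidates: C₊=(5.2199,5.3171) cross=52.759; C₋=(9.2046,-5.8778) cross=-52.759
  mode + wants cross > 0 → take C=(5.2199,5.3171) (cross=52.759)
ex = (C−B)/|BC| = (0.5586,0.8295); ey = (-0.8295,0.5586)
P = B + 0.81·ex + 1.22·ey = (-0.9251,-1.6243)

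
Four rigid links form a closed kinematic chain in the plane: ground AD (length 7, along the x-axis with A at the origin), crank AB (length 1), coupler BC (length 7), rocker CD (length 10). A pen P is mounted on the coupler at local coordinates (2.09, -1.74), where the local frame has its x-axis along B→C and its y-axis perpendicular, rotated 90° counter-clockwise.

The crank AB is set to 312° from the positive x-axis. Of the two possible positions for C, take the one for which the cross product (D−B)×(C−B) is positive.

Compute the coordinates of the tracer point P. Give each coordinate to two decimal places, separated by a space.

A=(0,0), D=(7.00,0)
B = A + 1.00·(cos312°, sin312°) = (0.6691, -0.7431)
|BD| = 6.3743
circle(B,7.00) ∩ circle(D,10.00): a=-0.8132, h=6.9526
  candidates: C₊=(-0.9491,6.0672) cross=44.318; C₋=(0.6720,-7.7431) cross=-44.318
  mode + wants cross > 0 → take C=(-0.9491,6.0672) (cross=44.318)
ex = (C−B)/|BC| = (-0.2312,0.9729); ey = (-0.9729,-0.2312)
P = B + 2.09·ex + -1.74·ey = (1.8788,1.6925)

1.88 1.69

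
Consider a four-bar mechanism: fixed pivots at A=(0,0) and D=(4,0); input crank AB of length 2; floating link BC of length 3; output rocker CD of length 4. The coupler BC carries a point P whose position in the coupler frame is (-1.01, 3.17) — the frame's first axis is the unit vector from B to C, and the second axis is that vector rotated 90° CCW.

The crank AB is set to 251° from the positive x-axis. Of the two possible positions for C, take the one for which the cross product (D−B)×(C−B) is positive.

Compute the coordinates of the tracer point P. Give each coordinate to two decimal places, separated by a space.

-3.97 -2.04

A=(0,0), D=(4.00,0)
B = A + 2.00·(cos251°, sin251°) = (-0.6511, -1.8910)
|BD| = 5.0209
circle(B,3.00) ∩ circle(D,4.00): a=1.8133, h=2.3899
  candidates: C₊=(0.1285,1.0059) cross=12.000; C₋=(1.9288,-3.4220) cross=-12.000
  mode + wants cross > 0 → take C=(0.1285,1.0059) (cross=12.000)
ex = (C−B)/|BC| = (0.2599,0.9656); ey = (-0.9656,0.2599)
P = B + -1.01·ex + 3.17·ey = (-3.9747,-2.0425)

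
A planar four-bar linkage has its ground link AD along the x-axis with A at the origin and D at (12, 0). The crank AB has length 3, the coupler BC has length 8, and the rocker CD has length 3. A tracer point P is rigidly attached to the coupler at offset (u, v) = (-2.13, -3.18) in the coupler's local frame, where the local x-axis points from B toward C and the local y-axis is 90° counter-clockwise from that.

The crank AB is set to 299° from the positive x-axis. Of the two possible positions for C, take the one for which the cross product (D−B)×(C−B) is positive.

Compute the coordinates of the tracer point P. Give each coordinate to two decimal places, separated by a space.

A=(0,0), D=(12.00,0)
B = A + 3.00·(cos299°, sin299°) = (1.4544, -2.6239)
|BD| = 10.8671
circle(B,8.00) ∩ circle(D,3.00): a=7.9641, h=0.7568
  candidates: C₊=(9.0002,0.0335) cross=8.224; C₋=(9.3657,-1.4353) cross=-8.224
  mode + wants cross > 0 → take C=(9.0002,0.0335) (cross=8.224)
ex = (C−B)/|BC| = (0.9432,0.3322); ey = (-0.3322,0.9432)
P = B + -2.13·ex + -3.18·ey = (0.5017,-6.3308)

0.50 -6.33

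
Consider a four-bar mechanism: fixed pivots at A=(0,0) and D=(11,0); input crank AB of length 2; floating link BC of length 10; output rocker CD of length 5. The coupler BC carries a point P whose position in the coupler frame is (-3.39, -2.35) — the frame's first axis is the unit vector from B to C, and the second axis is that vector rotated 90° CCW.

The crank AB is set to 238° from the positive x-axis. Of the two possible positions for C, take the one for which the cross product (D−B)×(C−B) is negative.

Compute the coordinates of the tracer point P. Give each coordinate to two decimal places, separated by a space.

A=(0,0), D=(11.00,0)
B = A + 2.00·(cos238°, sin238°) = (-1.0598, -1.6961)
|BD| = 12.1785
circle(B,10.00) ∩ circle(D,5.00): a=9.1685, h=3.9924
  candidates: C₊=(7.4632,3.5343) cross=48.622; C₋=(8.5753,-4.3727) cross=-48.622
  mode - wants cross < 0 → take C=(8.5753,-4.3727) (cross=-48.622)
ex = (C−B)/|BC| = (0.9635,-0.2677); ey = (0.2677,0.9635)
P = B + -3.39·ex + -2.35·ey = (-4.9552,-3.0530)

-4.96 -3.05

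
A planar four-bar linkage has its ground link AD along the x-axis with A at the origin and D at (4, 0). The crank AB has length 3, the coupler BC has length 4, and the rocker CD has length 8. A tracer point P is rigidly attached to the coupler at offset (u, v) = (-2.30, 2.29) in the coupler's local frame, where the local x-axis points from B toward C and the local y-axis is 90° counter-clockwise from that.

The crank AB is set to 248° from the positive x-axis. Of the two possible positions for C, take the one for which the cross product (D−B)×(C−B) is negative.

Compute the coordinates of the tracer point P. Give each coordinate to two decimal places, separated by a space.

0.68 -0.09

A=(0,0), D=(4.00,0)
B = A + 3.00·(cos248°, sin248°) = (-1.1238, -2.7816)
|BD| = 5.8301
circle(B,4.00) ∩ circle(D,8.00): a=-1.2015, h=3.8153
  candidates: C₊=(-4.0000,-0.0017) cross=22.244; C₋=(-0.3595,-6.7078) cross=-22.244
  mode - wants cross < 0 → take C=(-0.3595,-6.7078) (cross=-22.244)
ex = (C−B)/|BC| = (0.1911,-0.9816); ey = (0.9816,0.1911)
P = B + -2.30·ex + 2.29·ey = (0.6845,-0.0863)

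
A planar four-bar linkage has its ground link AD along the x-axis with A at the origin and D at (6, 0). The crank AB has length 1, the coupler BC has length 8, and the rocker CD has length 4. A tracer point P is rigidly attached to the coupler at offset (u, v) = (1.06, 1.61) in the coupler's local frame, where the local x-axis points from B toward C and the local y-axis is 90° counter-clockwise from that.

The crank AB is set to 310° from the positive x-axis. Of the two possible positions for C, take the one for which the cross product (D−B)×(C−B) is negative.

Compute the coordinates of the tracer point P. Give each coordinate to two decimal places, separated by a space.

A=(0,0), D=(6.00,0)
B = A + 1.00·(cos310°, sin310°) = (0.6428, -0.7660)
|BD| = 5.4117
circle(B,8.00) ∩ circle(D,4.00): a=7.1407, h=3.6070
  candidates: C₊=(7.2010,3.8154) cross=19.520; C₋=(8.2222,-3.3260) cross=-19.520
  mode - wants cross < 0 → take C=(8.2222,-3.3260) (cross=-19.520)
ex = (C−B)/|BC| = (0.9474,-0.3200); ey = (0.3200,0.9474)
P = B + 1.06·ex + 1.61·ey = (2.1622,0.4201)

2.16 0.42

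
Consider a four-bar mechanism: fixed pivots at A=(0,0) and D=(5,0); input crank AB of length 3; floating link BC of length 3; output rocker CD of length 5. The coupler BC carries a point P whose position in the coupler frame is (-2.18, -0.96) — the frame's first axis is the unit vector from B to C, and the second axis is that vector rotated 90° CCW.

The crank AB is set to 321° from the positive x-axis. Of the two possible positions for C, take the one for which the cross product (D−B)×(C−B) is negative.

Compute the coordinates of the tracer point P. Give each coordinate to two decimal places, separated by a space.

A=(0,0), D=(5.00,0)
B = A + 3.00·(cos321°, sin321°) = (2.3314, -1.8880)
|BD| = 3.2689
circle(B,3.00) ∩ circle(D,5.00): a=-0.8129, h=2.8878
  candidates: C₊=(-0.0000,-0.0000) cross=9.440; C₋=(3.3357,-4.7149) cross=-9.440
  mode - wants cross < 0 → take C=(3.3357,-4.7149) (cross=-9.440)
ex = (C−B)/|BC| = (0.3348,-0.9423); ey = (0.9423,0.3348)
P = B + -2.18·ex + -0.96·ey = (0.6971,-0.1551)

0.70 -0.16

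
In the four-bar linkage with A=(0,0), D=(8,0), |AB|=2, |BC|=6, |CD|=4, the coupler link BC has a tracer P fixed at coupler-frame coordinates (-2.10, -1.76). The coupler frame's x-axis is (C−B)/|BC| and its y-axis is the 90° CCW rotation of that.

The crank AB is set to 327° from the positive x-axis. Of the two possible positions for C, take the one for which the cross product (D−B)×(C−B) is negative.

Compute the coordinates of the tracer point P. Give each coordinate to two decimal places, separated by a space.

A=(0,0), D=(8.00,0)
B = A + 2.00·(cos327°, sin327°) = (1.6773, -1.0893)
|BD| = 6.4158
circle(B,6.00) ∩ circle(D,4.00): a=4.7666, h=3.6442
  candidates: C₊=(5.7560,3.3113) cross=23.380; C₋=(6.9934,-3.8713) cross=-23.380
  mode - wants cross < 0 → take C=(6.9934,-3.8713) (cross=-23.380)
ex = (C−B)/|BC| = (0.8860,-0.4637); ey = (0.4637,0.8860)
P = B + -2.10·ex + -1.76·ey = (-0.9993,-1.6750)

-1.00 -1.67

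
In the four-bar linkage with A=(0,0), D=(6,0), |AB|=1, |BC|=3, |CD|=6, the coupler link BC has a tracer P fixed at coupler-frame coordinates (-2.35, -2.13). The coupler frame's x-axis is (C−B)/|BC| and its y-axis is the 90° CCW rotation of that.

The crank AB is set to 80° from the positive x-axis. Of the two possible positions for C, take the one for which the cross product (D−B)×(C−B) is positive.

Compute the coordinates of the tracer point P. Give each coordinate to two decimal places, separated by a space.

A=(0,0), D=(6.00,0)
B = A + 1.00·(cos80°, sin80°) = (0.1736, 0.9848)
|BD| = 5.9090
circle(B,3.00) ∩ circle(D,6.00): a=0.6698, h=2.9243
  candidates: C₊=(1.3215,3.7565) cross=17.279; C₋=(0.3468,-2.0102) cross=-17.279
  mode + wants cross > 0 → take C=(1.3215,3.7565) (cross=17.279)
ex = (C−B)/|BC| = (0.3826,0.9239); ey = (-0.9239,0.3826)
P = B + -2.35·ex + -2.13·ey = (1.2424,-2.0013)

1.24 -2.00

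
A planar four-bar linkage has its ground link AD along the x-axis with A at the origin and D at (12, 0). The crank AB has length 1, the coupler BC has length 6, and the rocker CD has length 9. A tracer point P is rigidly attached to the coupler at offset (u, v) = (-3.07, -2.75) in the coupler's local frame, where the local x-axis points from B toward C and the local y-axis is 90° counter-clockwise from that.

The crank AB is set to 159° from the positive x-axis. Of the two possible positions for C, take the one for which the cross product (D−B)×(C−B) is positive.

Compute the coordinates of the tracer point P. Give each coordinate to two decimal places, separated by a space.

-1.77 -3.68

A=(0,0), D=(12.00,0)
B = A + 1.00·(cos159°, sin159°) = (-0.9336, 0.3584)
|BD| = 12.9385
circle(B,6.00) ∩ circle(D,9.00): a=4.7303, h=3.6911
  candidates: C₊=(3.8971,3.9171) cross=47.758; C₋=(3.6927,-3.4624) cross=-47.758
  mode + wants cross > 0 → take C=(3.8971,3.9171) (cross=47.758)
ex = (C−B)/|BC| = (0.8051,0.5931); ey = (-0.5931,0.8051)
P = B + -3.07·ex + -2.75·ey = (-1.7742,-3.6766)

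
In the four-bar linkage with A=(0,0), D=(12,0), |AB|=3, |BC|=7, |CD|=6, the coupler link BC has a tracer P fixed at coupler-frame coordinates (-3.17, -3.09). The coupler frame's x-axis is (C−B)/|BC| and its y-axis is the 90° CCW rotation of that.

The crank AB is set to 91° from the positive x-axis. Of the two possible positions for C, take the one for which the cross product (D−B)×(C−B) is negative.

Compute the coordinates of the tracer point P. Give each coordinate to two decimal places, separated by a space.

A=(0,0), D=(12.00,0)
B = A + 3.00·(cos91°, sin91°) = (-0.0524, 2.9995)
|BD| = 12.4200
circle(B,7.00) ∩ circle(D,6.00): a=6.7334, h=1.9136
  candidates: C₊=(6.9438,3.2304) cross=23.767; C₋=(6.0195,-0.4836) cross=-23.767
  mode - wants cross < 0 → take C=(6.0195,-0.4836) (cross=-23.767)
ex = (C−B)/|BC| = (0.8674,-0.4976); ey = (0.4976,0.8674)
P = B + -3.17·ex + -3.09·ey = (-4.3396,1.8966)

-4.34 1.90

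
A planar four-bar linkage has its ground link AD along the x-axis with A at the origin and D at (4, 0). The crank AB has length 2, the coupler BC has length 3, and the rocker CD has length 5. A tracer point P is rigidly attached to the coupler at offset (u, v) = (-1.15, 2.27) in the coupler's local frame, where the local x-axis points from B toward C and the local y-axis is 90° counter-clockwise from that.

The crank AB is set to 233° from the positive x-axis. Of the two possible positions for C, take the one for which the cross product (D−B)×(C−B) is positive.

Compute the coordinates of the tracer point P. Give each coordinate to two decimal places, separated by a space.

A=(0,0), D=(4.00,0)
B = A + 2.00·(cos233°, sin233°) = (-1.2036, -1.5973)
|BD| = 5.4433
circle(B,3.00) ∩ circle(D,5.00): a=1.2519, h=2.7263
  candidates: C₊=(-0.8068,1.3764) cross=14.840; C₋=(0.7932,-3.8362) cross=-14.840
  mode + wants cross > 0 → take C=(-0.8068,1.3764) (cross=14.840)
ex = (C−B)/|BC| = (0.1323,0.9912); ey = (-0.9912,0.1323)
P = B + -1.15·ex + 2.27·ey = (-3.6058,-2.4369)

-3.61 -2.44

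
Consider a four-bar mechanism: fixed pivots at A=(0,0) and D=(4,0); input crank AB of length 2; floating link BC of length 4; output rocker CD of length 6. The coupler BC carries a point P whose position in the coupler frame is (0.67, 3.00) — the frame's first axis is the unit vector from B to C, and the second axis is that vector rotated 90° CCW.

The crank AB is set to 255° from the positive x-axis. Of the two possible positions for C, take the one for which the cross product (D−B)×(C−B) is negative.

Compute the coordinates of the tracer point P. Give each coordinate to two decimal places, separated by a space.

A=(0,0), D=(4.00,0)
B = A + 2.00·(cos255°, sin255°) = (-0.5176, -1.9319)
|BD| = 4.9134
circle(B,4.00) ∩ circle(D,6.00): a=0.4214, h=3.9777
  candidates: C₊=(-1.6941,1.8912) cross=19.544; C₋=(1.4338,-5.4235) cross=-19.544
  mode - wants cross < 0 → take C=(1.4338,-5.4235) (cross=-19.544)
ex = (C−B)/|BC| = (0.4879,-0.8729); ey = (0.8729,0.4879)
P = B + 0.67·ex + 3.00·ey = (2.4280,-1.0531)

2.43 -1.05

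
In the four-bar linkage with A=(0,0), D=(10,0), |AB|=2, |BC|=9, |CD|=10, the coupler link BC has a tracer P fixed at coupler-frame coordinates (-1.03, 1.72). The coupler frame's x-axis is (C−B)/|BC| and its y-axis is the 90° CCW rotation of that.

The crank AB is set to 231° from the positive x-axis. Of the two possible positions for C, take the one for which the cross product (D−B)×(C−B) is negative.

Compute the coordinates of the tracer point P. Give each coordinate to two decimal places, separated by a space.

-0.62 0.35

A=(0,0), D=(10.00,0)
B = A + 2.00·(cos231°, sin231°) = (-1.2586, -1.5543)
|BD| = 11.3654
circle(B,9.00) ∩ circle(D,10.00): a=4.8468, h=7.5834
  candidates: C₊=(2.5056,6.6207) cross=86.189; C₋=(4.5797,-8.4036) cross=-86.189
  mode - wants cross < 0 → take C=(4.5797,-8.4036) (cross=-86.189)
ex = (C−B)/|BC| = (0.6487,-0.7610); ey = (0.7610,0.6487)
P = B + -1.03·ex + 1.72·ey = (-0.6178,0.3454)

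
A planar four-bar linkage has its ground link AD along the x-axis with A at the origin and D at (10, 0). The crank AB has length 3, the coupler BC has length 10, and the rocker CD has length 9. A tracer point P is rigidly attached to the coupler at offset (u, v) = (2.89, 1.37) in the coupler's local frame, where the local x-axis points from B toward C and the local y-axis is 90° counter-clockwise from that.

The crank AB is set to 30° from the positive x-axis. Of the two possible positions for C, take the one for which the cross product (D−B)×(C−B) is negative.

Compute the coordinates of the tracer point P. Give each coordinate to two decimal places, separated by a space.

A=(0,0), D=(10.00,0)
B = A + 3.00·(cos30°, sin30°) = (2.5981, 1.5000)
|BD| = 7.5524
circle(B,10.00) ∩ circle(D,9.00): a=5.0341, h=8.6405
  candidates: C₊=(9.2480,8.9685) cross=65.256; C₋=(5.8157,-7.9682) cross=-65.256
  mode - wants cross < 0 → take C=(5.8157,-7.9682) (cross=-65.256)
ex = (C−B)/|BC| = (0.3218,-0.9468); ey = (0.9468,0.3218)
P = B + 2.89·ex + 1.37·ey = (4.8251,-0.7955)

4.83 -0.80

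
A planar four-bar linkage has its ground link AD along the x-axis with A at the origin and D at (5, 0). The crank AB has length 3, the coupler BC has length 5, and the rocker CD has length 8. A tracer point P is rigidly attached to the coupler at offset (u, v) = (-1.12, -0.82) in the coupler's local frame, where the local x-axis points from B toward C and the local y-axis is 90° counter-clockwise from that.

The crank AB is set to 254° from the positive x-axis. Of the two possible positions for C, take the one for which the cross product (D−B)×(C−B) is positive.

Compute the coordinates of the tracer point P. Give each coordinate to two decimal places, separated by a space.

0.37 -3.58

A=(0,0), D=(5.00,0)
B = A + 3.00·(cos254°, sin254°) = (-0.8269, -2.8838)
|BD| = 6.5015
circle(B,5.00) ∩ circle(D,8.00): a=0.2514, h=4.9937
  candidates: C₊=(-2.8166,1.7033) cross=32.466; C₋=(1.6134,-7.2478) cross=-32.466
  mode + wants cross > 0 → take C=(-2.8166,1.7033) (cross=32.466)
ex = (C−B)/|BC| = (-0.3979,0.9174); ey = (-0.9174,-0.3979)
P = B + -1.12·ex + -0.82·ey = (0.3711,-3.5850)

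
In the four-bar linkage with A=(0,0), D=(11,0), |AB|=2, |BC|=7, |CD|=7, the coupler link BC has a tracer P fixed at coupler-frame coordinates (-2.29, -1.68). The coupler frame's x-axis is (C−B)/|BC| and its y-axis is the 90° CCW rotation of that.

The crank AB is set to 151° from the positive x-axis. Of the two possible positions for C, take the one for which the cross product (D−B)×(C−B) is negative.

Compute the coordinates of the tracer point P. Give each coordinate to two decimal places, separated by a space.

A=(0,0), D=(11.00,0)
B = A + 2.00·(cos151°, sin151°) = (-1.7492, 0.9696)
|BD| = 12.7861
circle(B,7.00) ∩ circle(D,7.00): a=6.3930, h=2.8512
  candidates: C₊=(4.8416,3.3278) cross=36.455; C₋=(4.4092,-2.3582) cross=-36.455
  mode - wants cross < 0 → take C=(4.4092,-2.3582) (cross=-36.455)
ex = (C−B)/|BC| = (0.8798,-0.4754); ey = (0.4754,0.8798)
P = B + -2.29·ex + -1.68·ey = (-4.5626,0.5803)

-4.56 0.58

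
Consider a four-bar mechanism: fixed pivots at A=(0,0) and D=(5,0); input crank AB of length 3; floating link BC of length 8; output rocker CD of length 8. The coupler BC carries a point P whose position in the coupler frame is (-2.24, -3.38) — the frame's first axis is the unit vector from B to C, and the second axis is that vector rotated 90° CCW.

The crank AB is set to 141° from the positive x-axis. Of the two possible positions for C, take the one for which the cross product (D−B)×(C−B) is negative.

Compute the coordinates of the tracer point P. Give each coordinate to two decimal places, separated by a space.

A=(0,0), D=(5.00,0)
B = A + 3.00·(cos141°, sin141°) = (-2.3314, 1.8880)
|BD| = 7.5706
circle(B,8.00) ∩ circle(D,8.00): a=3.7853, h=7.0478
  candidates: C₊=(3.0919,7.7691) cross=53.356; C₋=(-0.4233,-5.8811) cross=-53.356
  mode - wants cross < 0 → take C=(-0.4233,-5.8811) (cross=-53.356)
ex = (C−B)/|BC| = (0.2385,-0.9711); ey = (0.9711,0.2385)
P = B + -2.24·ex + -3.38·ey = (-6.1482,3.2571)

-6.15 3.26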